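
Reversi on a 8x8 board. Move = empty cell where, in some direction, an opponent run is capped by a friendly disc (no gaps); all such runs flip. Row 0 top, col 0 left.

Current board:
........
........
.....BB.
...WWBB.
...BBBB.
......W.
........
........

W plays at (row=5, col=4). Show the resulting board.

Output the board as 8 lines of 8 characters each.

Answer: ........
........
.....BB.
...WWBB.
...BWBB.
....W.W.
........
........

Derivation:
Place W at (5,4); scan 8 dirs for brackets.
Dir NW: opp run (4,3), next='.' -> no flip
Dir N: opp run (4,4) capped by W -> flip
Dir NE: opp run (4,5) (3,6), next='.' -> no flip
Dir W: first cell '.' (not opp) -> no flip
Dir E: first cell '.' (not opp) -> no flip
Dir SW: first cell '.' (not opp) -> no flip
Dir S: first cell '.' (not opp) -> no flip
Dir SE: first cell '.' (not opp) -> no flip
All flips: (4,4)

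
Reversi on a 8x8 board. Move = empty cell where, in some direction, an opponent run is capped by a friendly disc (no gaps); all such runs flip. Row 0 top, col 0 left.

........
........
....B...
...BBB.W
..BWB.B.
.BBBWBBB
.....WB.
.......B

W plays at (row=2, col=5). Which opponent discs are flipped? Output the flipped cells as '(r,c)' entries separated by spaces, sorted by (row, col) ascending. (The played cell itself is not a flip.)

Answer: (3,4)

Derivation:
Dir NW: first cell '.' (not opp) -> no flip
Dir N: first cell '.' (not opp) -> no flip
Dir NE: first cell '.' (not opp) -> no flip
Dir W: opp run (2,4), next='.' -> no flip
Dir E: first cell '.' (not opp) -> no flip
Dir SW: opp run (3,4) capped by W -> flip
Dir S: opp run (3,5), next='.' -> no flip
Dir SE: first cell '.' (not opp) -> no flip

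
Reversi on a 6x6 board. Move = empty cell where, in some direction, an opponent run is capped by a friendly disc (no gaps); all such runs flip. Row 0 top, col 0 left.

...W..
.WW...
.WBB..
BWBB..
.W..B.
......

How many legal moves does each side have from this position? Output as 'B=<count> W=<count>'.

-- B to move --
(0,0): flips 1 -> legal
(0,1): flips 1 -> legal
(0,2): flips 1 -> legal
(0,4): no bracket -> illegal
(1,0): flips 1 -> legal
(1,3): no bracket -> illegal
(1,4): no bracket -> illegal
(2,0): flips 1 -> legal
(4,0): flips 1 -> legal
(4,2): no bracket -> illegal
(5,0): flips 1 -> legal
(5,1): no bracket -> illegal
(5,2): flips 1 -> legal
B mobility = 8
-- W to move --
(1,3): flips 1 -> legal
(1,4): flips 2 -> legal
(2,0): no bracket -> illegal
(2,4): flips 2 -> legal
(3,4): flips 3 -> legal
(3,5): no bracket -> illegal
(4,0): no bracket -> illegal
(4,2): flips 2 -> legal
(4,3): flips 1 -> legal
(4,5): no bracket -> illegal
(5,3): no bracket -> illegal
(5,4): no bracket -> illegal
(5,5): flips 3 -> legal
W mobility = 7

Answer: B=8 W=7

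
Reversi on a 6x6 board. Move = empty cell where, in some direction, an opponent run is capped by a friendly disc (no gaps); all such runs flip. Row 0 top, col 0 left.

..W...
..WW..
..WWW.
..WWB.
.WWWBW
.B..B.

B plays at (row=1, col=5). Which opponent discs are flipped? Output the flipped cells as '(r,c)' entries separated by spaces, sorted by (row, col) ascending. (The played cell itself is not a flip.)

Dir NW: first cell '.' (not opp) -> no flip
Dir N: first cell '.' (not opp) -> no flip
Dir NE: edge -> no flip
Dir W: first cell '.' (not opp) -> no flip
Dir E: edge -> no flip
Dir SW: opp run (2,4) (3,3) (4,2) capped by B -> flip
Dir S: first cell '.' (not opp) -> no flip
Dir SE: edge -> no flip

Answer: (2,4) (3,3) (4,2)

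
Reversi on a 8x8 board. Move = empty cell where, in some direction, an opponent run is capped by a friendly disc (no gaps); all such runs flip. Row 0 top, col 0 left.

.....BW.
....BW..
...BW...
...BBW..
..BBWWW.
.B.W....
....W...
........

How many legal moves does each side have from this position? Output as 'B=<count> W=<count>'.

Answer: B=10 W=8

Derivation:
-- B to move --
(0,4): no bracket -> illegal
(0,7): flips 1 -> legal
(1,3): no bracket -> illegal
(1,6): flips 1 -> legal
(1,7): no bracket -> illegal
(2,5): flips 2 -> legal
(2,6): no bracket -> illegal
(3,6): flips 1 -> legal
(3,7): no bracket -> illegal
(4,7): flips 3 -> legal
(5,2): no bracket -> illegal
(5,4): flips 1 -> legal
(5,5): flips 1 -> legal
(5,6): flips 1 -> legal
(5,7): no bracket -> illegal
(6,2): no bracket -> illegal
(6,3): flips 1 -> legal
(6,5): no bracket -> illegal
(7,3): no bracket -> illegal
(7,4): no bracket -> illegal
(7,5): flips 2 -> legal
B mobility = 10
-- W to move --
(0,3): no bracket -> illegal
(0,4): flips 2 -> legal
(1,2): flips 2 -> legal
(1,3): flips 4 -> legal
(1,6): no bracket -> illegal
(2,2): flips 2 -> legal
(2,5): no bracket -> illegal
(3,1): flips 1 -> legal
(3,2): flips 2 -> legal
(4,0): no bracket -> illegal
(4,1): flips 2 -> legal
(5,0): no bracket -> illegal
(5,2): no bracket -> illegal
(5,4): no bracket -> illegal
(6,0): flips 3 -> legal
(6,1): no bracket -> illegal
(6,2): no bracket -> illegal
W mobility = 8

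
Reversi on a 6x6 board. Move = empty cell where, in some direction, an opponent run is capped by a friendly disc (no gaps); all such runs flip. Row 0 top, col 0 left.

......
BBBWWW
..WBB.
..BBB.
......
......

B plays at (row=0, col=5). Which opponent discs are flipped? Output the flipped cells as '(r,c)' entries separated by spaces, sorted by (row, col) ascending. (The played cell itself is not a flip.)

Answer: (1,4)

Derivation:
Dir NW: edge -> no flip
Dir N: edge -> no flip
Dir NE: edge -> no flip
Dir W: first cell '.' (not opp) -> no flip
Dir E: edge -> no flip
Dir SW: opp run (1,4) capped by B -> flip
Dir S: opp run (1,5), next='.' -> no flip
Dir SE: edge -> no flip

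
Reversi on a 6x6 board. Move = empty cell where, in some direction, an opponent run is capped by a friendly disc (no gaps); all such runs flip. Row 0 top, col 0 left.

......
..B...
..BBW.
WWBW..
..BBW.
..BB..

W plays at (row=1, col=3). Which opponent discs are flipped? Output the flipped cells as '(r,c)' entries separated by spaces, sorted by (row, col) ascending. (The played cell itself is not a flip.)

Dir NW: first cell '.' (not opp) -> no flip
Dir N: first cell '.' (not opp) -> no flip
Dir NE: first cell '.' (not opp) -> no flip
Dir W: opp run (1,2), next='.' -> no flip
Dir E: first cell '.' (not opp) -> no flip
Dir SW: opp run (2,2) capped by W -> flip
Dir S: opp run (2,3) capped by W -> flip
Dir SE: first cell 'W' (not opp) -> no flip

Answer: (2,2) (2,3)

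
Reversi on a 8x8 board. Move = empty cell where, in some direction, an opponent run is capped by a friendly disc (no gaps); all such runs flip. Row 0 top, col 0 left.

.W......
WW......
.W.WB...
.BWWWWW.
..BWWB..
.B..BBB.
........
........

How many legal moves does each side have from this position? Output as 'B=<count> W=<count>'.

Answer: B=6 W=14

Derivation:
-- B to move --
(0,0): no bracket -> illegal
(0,2): no bracket -> illegal
(1,2): flips 2 -> legal
(1,3): no bracket -> illegal
(1,4): no bracket -> illegal
(2,0): no bracket -> illegal
(2,2): flips 4 -> legal
(2,5): flips 1 -> legal
(2,6): no bracket -> illegal
(2,7): flips 1 -> legal
(3,0): no bracket -> illegal
(3,7): flips 5 -> legal
(4,1): no bracket -> illegal
(4,6): flips 1 -> legal
(4,7): no bracket -> illegal
(5,2): no bracket -> illegal
(5,3): no bracket -> illegal
B mobility = 6
-- W to move --
(1,3): flips 1 -> legal
(1,4): flips 1 -> legal
(1,5): flips 1 -> legal
(2,0): no bracket -> illegal
(2,2): no bracket -> illegal
(2,5): flips 1 -> legal
(3,0): flips 1 -> legal
(4,0): no bracket -> illegal
(4,1): flips 2 -> legal
(4,6): flips 1 -> legal
(4,7): no bracket -> illegal
(5,0): no bracket -> illegal
(5,2): flips 1 -> legal
(5,3): no bracket -> illegal
(5,7): no bracket -> illegal
(6,0): flips 2 -> legal
(6,1): no bracket -> illegal
(6,2): no bracket -> illegal
(6,3): flips 2 -> legal
(6,4): flips 1 -> legal
(6,5): flips 3 -> legal
(6,6): flips 1 -> legal
(6,7): flips 2 -> legal
W mobility = 14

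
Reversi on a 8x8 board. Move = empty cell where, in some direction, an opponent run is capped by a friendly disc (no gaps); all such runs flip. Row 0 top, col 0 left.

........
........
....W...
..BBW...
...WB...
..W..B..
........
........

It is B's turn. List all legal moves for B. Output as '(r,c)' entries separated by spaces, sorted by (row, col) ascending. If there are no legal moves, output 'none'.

Answer: (1,4) (1,5) (3,5) (4,2) (5,3) (5,4)

Derivation:
(1,3): no bracket -> illegal
(1,4): flips 2 -> legal
(1,5): flips 1 -> legal
(2,3): no bracket -> illegal
(2,5): no bracket -> illegal
(3,5): flips 1 -> legal
(4,1): no bracket -> illegal
(4,2): flips 1 -> legal
(4,5): no bracket -> illegal
(5,1): no bracket -> illegal
(5,3): flips 1 -> legal
(5,4): flips 1 -> legal
(6,1): no bracket -> illegal
(6,2): no bracket -> illegal
(6,3): no bracket -> illegal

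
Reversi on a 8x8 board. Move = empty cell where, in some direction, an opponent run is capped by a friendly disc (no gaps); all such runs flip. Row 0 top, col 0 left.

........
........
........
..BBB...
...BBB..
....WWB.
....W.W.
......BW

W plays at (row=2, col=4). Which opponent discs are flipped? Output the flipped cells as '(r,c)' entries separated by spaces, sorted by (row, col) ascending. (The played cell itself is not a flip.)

Answer: (3,4) (4,4)

Derivation:
Dir NW: first cell '.' (not opp) -> no flip
Dir N: first cell '.' (not opp) -> no flip
Dir NE: first cell '.' (not opp) -> no flip
Dir W: first cell '.' (not opp) -> no flip
Dir E: first cell '.' (not opp) -> no flip
Dir SW: opp run (3,3), next='.' -> no flip
Dir S: opp run (3,4) (4,4) capped by W -> flip
Dir SE: first cell '.' (not opp) -> no flip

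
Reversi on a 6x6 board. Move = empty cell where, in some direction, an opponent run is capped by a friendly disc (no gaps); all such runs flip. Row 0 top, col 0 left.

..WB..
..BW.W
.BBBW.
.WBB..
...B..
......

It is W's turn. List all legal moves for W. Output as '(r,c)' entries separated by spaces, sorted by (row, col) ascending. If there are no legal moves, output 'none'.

Answer: (0,4) (1,1) (2,0) (3,4) (4,2) (5,3)

Derivation:
(0,1): no bracket -> illegal
(0,4): flips 1 -> legal
(1,0): no bracket -> illegal
(1,1): flips 2 -> legal
(1,4): no bracket -> illegal
(2,0): flips 3 -> legal
(3,0): no bracket -> illegal
(3,4): flips 2 -> legal
(4,1): no bracket -> illegal
(4,2): flips 4 -> legal
(4,4): no bracket -> illegal
(5,2): no bracket -> illegal
(5,3): flips 3 -> legal
(5,4): no bracket -> illegal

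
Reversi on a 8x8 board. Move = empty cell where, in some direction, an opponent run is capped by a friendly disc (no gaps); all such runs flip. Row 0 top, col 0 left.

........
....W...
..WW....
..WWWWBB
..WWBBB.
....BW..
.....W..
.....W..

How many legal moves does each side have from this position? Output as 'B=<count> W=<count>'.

-- B to move --
(0,3): no bracket -> illegal
(0,4): no bracket -> illegal
(0,5): no bracket -> illegal
(1,1): flips 2 -> legal
(1,2): flips 2 -> legal
(1,3): no bracket -> illegal
(1,5): no bracket -> illegal
(2,1): flips 2 -> legal
(2,4): flips 2 -> legal
(2,5): flips 1 -> legal
(2,6): flips 1 -> legal
(3,1): flips 4 -> legal
(4,1): flips 2 -> legal
(5,1): no bracket -> illegal
(5,2): no bracket -> illegal
(5,3): no bracket -> illegal
(5,6): flips 1 -> legal
(6,4): flips 1 -> legal
(6,6): flips 1 -> legal
(7,4): no bracket -> illegal
(7,6): flips 1 -> legal
B mobility = 12
-- W to move --
(2,5): no bracket -> illegal
(2,6): no bracket -> illegal
(2,7): no bracket -> illegal
(4,7): flips 3 -> legal
(5,3): flips 2 -> legal
(5,6): flips 1 -> legal
(5,7): flips 1 -> legal
(6,3): no bracket -> illegal
(6,4): flips 2 -> legal
W mobility = 5

Answer: B=12 W=5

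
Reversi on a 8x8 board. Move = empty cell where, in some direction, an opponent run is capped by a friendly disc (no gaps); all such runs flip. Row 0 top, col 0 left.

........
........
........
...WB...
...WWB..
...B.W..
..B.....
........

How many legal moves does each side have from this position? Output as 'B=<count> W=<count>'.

-- B to move --
(2,2): no bracket -> illegal
(2,3): flips 2 -> legal
(2,4): no bracket -> illegal
(3,2): flips 1 -> legal
(3,5): flips 1 -> legal
(4,2): flips 2 -> legal
(4,6): no bracket -> illegal
(5,2): flips 1 -> legal
(5,4): flips 1 -> legal
(5,6): no bracket -> illegal
(6,4): no bracket -> illegal
(6,5): flips 1 -> legal
(6,6): no bracket -> illegal
B mobility = 7
-- W to move --
(2,3): no bracket -> illegal
(2,4): flips 1 -> legal
(2,5): flips 1 -> legal
(3,5): flips 2 -> legal
(3,6): no bracket -> illegal
(4,2): no bracket -> illegal
(4,6): flips 1 -> legal
(5,1): no bracket -> illegal
(5,2): no bracket -> illegal
(5,4): no bracket -> illegal
(5,6): no bracket -> illegal
(6,1): no bracket -> illegal
(6,3): flips 1 -> legal
(6,4): no bracket -> illegal
(7,1): flips 2 -> legal
(7,2): no bracket -> illegal
(7,3): no bracket -> illegal
W mobility = 6

Answer: B=7 W=6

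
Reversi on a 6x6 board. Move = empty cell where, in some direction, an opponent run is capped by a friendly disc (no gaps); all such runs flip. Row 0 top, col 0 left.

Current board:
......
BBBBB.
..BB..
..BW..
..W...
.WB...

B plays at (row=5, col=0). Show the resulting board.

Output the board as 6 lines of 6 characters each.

Answer: ......
BBBBB.
..BB..
..BW..
..W...
BBB...

Derivation:
Place B at (5,0); scan 8 dirs for brackets.
Dir NW: edge -> no flip
Dir N: first cell '.' (not opp) -> no flip
Dir NE: first cell '.' (not opp) -> no flip
Dir W: edge -> no flip
Dir E: opp run (5,1) capped by B -> flip
Dir SW: edge -> no flip
Dir S: edge -> no flip
Dir SE: edge -> no flip
All flips: (5,1)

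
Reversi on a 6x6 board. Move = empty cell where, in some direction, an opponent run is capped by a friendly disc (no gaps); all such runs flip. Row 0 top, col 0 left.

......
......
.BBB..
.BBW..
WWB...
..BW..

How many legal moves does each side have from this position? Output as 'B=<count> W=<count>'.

-- B to move --
(2,4): flips 1 -> legal
(3,0): flips 1 -> legal
(3,4): flips 1 -> legal
(4,3): flips 1 -> legal
(4,4): flips 1 -> legal
(5,0): flips 1 -> legal
(5,1): flips 1 -> legal
(5,4): flips 1 -> legal
B mobility = 8
-- W to move --
(1,0): no bracket -> illegal
(1,1): flips 3 -> legal
(1,2): no bracket -> illegal
(1,3): flips 3 -> legal
(1,4): flips 2 -> legal
(2,0): flips 2 -> legal
(2,4): no bracket -> illegal
(3,0): flips 2 -> legal
(3,4): no bracket -> illegal
(4,3): flips 1 -> legal
(5,1): flips 2 -> legal
W mobility = 7

Answer: B=8 W=7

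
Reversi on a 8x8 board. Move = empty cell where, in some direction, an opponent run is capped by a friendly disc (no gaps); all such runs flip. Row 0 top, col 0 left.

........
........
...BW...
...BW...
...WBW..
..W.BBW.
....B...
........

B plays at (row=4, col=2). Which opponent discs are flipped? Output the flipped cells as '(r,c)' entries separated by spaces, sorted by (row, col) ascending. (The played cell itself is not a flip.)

Dir NW: first cell '.' (not opp) -> no flip
Dir N: first cell '.' (not opp) -> no flip
Dir NE: first cell 'B' (not opp) -> no flip
Dir W: first cell '.' (not opp) -> no flip
Dir E: opp run (4,3) capped by B -> flip
Dir SW: first cell '.' (not opp) -> no flip
Dir S: opp run (5,2), next='.' -> no flip
Dir SE: first cell '.' (not opp) -> no flip

Answer: (4,3)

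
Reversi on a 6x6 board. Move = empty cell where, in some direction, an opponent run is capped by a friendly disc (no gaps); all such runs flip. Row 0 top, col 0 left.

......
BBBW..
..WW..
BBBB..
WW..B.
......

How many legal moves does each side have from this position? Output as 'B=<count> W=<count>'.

-- B to move --
(0,2): no bracket -> illegal
(0,3): flips 2 -> legal
(0,4): flips 2 -> legal
(1,4): flips 2 -> legal
(2,1): no bracket -> illegal
(2,4): no bracket -> illegal
(3,4): flips 1 -> legal
(4,2): no bracket -> illegal
(5,0): flips 2 -> legal
(5,1): flips 1 -> legal
(5,2): flips 1 -> legal
B mobility = 7
-- W to move --
(0,0): flips 1 -> legal
(0,1): flips 1 -> legal
(0,2): flips 1 -> legal
(0,3): no bracket -> illegal
(2,0): flips 1 -> legal
(2,1): flips 1 -> legal
(2,4): no bracket -> illegal
(3,4): no bracket -> illegal
(3,5): no bracket -> illegal
(4,2): flips 1 -> legal
(4,3): flips 1 -> legal
(4,5): no bracket -> illegal
(5,3): no bracket -> illegal
(5,4): no bracket -> illegal
(5,5): flips 2 -> legal
W mobility = 8

Answer: B=7 W=8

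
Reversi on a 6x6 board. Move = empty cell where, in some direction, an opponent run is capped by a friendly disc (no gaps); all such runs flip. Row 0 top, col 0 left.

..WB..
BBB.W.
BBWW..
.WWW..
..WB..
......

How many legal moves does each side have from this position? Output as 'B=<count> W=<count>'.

Answer: B=9 W=6

Derivation:
-- B to move --
(0,1): flips 1 -> legal
(0,4): no bracket -> illegal
(0,5): no bracket -> illegal
(1,3): flips 2 -> legal
(1,5): no bracket -> illegal
(2,4): flips 2 -> legal
(2,5): flips 1 -> legal
(3,0): no bracket -> illegal
(3,4): flips 1 -> legal
(4,0): no bracket -> illegal
(4,1): flips 2 -> legal
(4,4): flips 2 -> legal
(5,1): no bracket -> illegal
(5,2): flips 3 -> legal
(5,3): flips 2 -> legal
B mobility = 9
-- W to move --
(0,0): flips 1 -> legal
(0,1): flips 3 -> legal
(0,4): flips 1 -> legal
(1,3): no bracket -> illegal
(3,0): no bracket -> illegal
(3,4): no bracket -> illegal
(4,4): flips 1 -> legal
(5,2): no bracket -> illegal
(5,3): flips 1 -> legal
(5,4): flips 1 -> legal
W mobility = 6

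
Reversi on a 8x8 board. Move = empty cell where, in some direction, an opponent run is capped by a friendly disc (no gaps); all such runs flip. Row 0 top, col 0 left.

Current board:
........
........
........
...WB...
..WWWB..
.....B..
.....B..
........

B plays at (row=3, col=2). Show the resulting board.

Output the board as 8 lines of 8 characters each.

Place B at (3,2); scan 8 dirs for brackets.
Dir NW: first cell '.' (not opp) -> no flip
Dir N: first cell '.' (not opp) -> no flip
Dir NE: first cell '.' (not opp) -> no flip
Dir W: first cell '.' (not opp) -> no flip
Dir E: opp run (3,3) capped by B -> flip
Dir SW: first cell '.' (not opp) -> no flip
Dir S: opp run (4,2), next='.' -> no flip
Dir SE: opp run (4,3), next='.' -> no flip
All flips: (3,3)

Answer: ........
........
........
..BBB...
..WWWB..
.....B..
.....B..
........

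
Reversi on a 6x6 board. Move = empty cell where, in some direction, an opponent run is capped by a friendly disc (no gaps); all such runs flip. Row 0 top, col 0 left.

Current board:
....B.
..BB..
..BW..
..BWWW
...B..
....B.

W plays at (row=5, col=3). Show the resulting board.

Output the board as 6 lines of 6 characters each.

Answer: ....B.
..BB..
..BW..
..BWWW
...W..
...WB.

Derivation:
Place W at (5,3); scan 8 dirs for brackets.
Dir NW: first cell '.' (not opp) -> no flip
Dir N: opp run (4,3) capped by W -> flip
Dir NE: first cell '.' (not opp) -> no flip
Dir W: first cell '.' (not opp) -> no flip
Dir E: opp run (5,4), next='.' -> no flip
Dir SW: edge -> no flip
Dir S: edge -> no flip
Dir SE: edge -> no flip
All flips: (4,3)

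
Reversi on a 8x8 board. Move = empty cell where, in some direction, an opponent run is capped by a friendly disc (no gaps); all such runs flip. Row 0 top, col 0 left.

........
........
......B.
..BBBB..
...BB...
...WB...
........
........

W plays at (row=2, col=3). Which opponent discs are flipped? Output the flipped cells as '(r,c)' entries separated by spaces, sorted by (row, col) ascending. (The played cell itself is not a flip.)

Dir NW: first cell '.' (not opp) -> no flip
Dir N: first cell '.' (not opp) -> no flip
Dir NE: first cell '.' (not opp) -> no flip
Dir W: first cell '.' (not opp) -> no flip
Dir E: first cell '.' (not opp) -> no flip
Dir SW: opp run (3,2), next='.' -> no flip
Dir S: opp run (3,3) (4,3) capped by W -> flip
Dir SE: opp run (3,4), next='.' -> no flip

Answer: (3,3) (4,3)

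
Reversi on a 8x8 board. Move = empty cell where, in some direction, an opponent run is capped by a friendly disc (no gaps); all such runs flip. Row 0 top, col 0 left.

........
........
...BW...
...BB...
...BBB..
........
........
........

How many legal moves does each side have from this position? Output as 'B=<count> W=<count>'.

-- B to move --
(1,3): no bracket -> illegal
(1,4): flips 1 -> legal
(1,5): flips 1 -> legal
(2,5): flips 1 -> legal
(3,5): no bracket -> illegal
B mobility = 3
-- W to move --
(1,2): no bracket -> illegal
(1,3): no bracket -> illegal
(1,4): no bracket -> illegal
(2,2): flips 1 -> legal
(2,5): no bracket -> illegal
(3,2): no bracket -> illegal
(3,5): no bracket -> illegal
(3,6): no bracket -> illegal
(4,2): flips 1 -> legal
(4,6): no bracket -> illegal
(5,2): no bracket -> illegal
(5,3): no bracket -> illegal
(5,4): flips 2 -> legal
(5,5): no bracket -> illegal
(5,6): no bracket -> illegal
W mobility = 3

Answer: B=3 W=3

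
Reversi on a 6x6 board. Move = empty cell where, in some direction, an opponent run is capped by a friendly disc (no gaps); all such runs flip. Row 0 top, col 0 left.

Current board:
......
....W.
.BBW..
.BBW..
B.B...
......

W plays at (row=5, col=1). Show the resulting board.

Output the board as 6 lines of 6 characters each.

Answer: ......
....W.
.BBW..
.BBW..
B.W...
.W....

Derivation:
Place W at (5,1); scan 8 dirs for brackets.
Dir NW: opp run (4,0), next=edge -> no flip
Dir N: first cell '.' (not opp) -> no flip
Dir NE: opp run (4,2) capped by W -> flip
Dir W: first cell '.' (not opp) -> no flip
Dir E: first cell '.' (not opp) -> no flip
Dir SW: edge -> no flip
Dir S: edge -> no flip
Dir SE: edge -> no flip
All flips: (4,2)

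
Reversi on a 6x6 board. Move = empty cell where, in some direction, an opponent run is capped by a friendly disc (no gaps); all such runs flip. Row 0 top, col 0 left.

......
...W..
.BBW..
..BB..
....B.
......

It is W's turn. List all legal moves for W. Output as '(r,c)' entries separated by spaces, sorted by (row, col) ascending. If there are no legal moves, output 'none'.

(1,0): no bracket -> illegal
(1,1): no bracket -> illegal
(1,2): no bracket -> illegal
(2,0): flips 2 -> legal
(2,4): no bracket -> illegal
(3,0): no bracket -> illegal
(3,1): flips 1 -> legal
(3,4): no bracket -> illegal
(3,5): no bracket -> illegal
(4,1): flips 1 -> legal
(4,2): no bracket -> illegal
(4,3): flips 1 -> legal
(4,5): no bracket -> illegal
(5,3): no bracket -> illegal
(5,4): no bracket -> illegal
(5,5): no bracket -> illegal

Answer: (2,0) (3,1) (4,1) (4,3)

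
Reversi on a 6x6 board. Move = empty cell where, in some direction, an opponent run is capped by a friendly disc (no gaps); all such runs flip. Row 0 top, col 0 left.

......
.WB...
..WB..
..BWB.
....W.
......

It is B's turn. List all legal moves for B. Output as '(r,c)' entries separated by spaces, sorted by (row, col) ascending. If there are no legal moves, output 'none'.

(0,0): no bracket -> illegal
(0,1): no bracket -> illegal
(0,2): no bracket -> illegal
(1,0): flips 1 -> legal
(1,3): no bracket -> illegal
(2,0): no bracket -> illegal
(2,1): flips 1 -> legal
(2,4): no bracket -> illegal
(3,1): no bracket -> illegal
(3,5): no bracket -> illegal
(4,2): no bracket -> illegal
(4,3): flips 1 -> legal
(4,5): no bracket -> illegal
(5,3): no bracket -> illegal
(5,4): flips 1 -> legal
(5,5): no bracket -> illegal

Answer: (1,0) (2,1) (4,3) (5,4)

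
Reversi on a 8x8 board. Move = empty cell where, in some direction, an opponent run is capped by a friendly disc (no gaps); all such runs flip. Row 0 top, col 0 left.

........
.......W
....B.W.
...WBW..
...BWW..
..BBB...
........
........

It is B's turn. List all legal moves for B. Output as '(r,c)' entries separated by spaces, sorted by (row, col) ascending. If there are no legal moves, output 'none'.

(0,6): no bracket -> illegal
(0,7): no bracket -> illegal
(1,5): no bracket -> illegal
(1,6): no bracket -> illegal
(2,2): no bracket -> illegal
(2,3): flips 1 -> legal
(2,5): no bracket -> illegal
(2,7): no bracket -> illegal
(3,2): flips 1 -> legal
(3,6): flips 2 -> legal
(3,7): no bracket -> illegal
(4,2): flips 1 -> legal
(4,6): flips 3 -> legal
(5,5): no bracket -> illegal
(5,6): flips 1 -> legal

Answer: (2,3) (3,2) (3,6) (4,2) (4,6) (5,6)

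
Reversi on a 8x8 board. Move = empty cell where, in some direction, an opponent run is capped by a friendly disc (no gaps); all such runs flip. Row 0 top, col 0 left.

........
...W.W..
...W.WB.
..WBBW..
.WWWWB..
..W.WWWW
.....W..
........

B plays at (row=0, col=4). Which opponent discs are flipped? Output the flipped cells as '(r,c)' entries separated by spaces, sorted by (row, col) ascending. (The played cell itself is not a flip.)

Dir NW: edge -> no flip
Dir N: edge -> no flip
Dir NE: edge -> no flip
Dir W: first cell '.' (not opp) -> no flip
Dir E: first cell '.' (not opp) -> no flip
Dir SW: opp run (1,3), next='.' -> no flip
Dir S: first cell '.' (not opp) -> no flip
Dir SE: opp run (1,5) capped by B -> flip

Answer: (1,5)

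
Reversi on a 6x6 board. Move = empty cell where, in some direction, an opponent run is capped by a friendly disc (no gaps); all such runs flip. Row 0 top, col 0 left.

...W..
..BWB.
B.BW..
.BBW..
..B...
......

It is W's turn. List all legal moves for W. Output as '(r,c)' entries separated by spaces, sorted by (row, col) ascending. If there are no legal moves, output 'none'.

(0,1): flips 1 -> legal
(0,2): no bracket -> illegal
(0,4): no bracket -> illegal
(0,5): flips 1 -> legal
(1,0): no bracket -> illegal
(1,1): flips 2 -> legal
(1,5): flips 1 -> legal
(2,1): flips 2 -> legal
(2,4): no bracket -> illegal
(2,5): flips 1 -> legal
(3,0): flips 2 -> legal
(4,0): flips 2 -> legal
(4,1): flips 1 -> legal
(4,3): no bracket -> illegal
(5,1): flips 1 -> legal
(5,2): no bracket -> illegal
(5,3): no bracket -> illegal

Answer: (0,1) (0,5) (1,1) (1,5) (2,1) (2,5) (3,0) (4,0) (4,1) (5,1)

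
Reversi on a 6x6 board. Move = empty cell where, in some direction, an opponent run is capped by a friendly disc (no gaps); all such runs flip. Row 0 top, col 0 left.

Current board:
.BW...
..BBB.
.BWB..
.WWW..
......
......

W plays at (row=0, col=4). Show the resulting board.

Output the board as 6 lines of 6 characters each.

Answer: .BW.W.
..BWB.
.BWB..
.WWW..
......
......

Derivation:
Place W at (0,4); scan 8 dirs for brackets.
Dir NW: edge -> no flip
Dir N: edge -> no flip
Dir NE: edge -> no flip
Dir W: first cell '.' (not opp) -> no flip
Dir E: first cell '.' (not opp) -> no flip
Dir SW: opp run (1,3) capped by W -> flip
Dir S: opp run (1,4), next='.' -> no flip
Dir SE: first cell '.' (not opp) -> no flip
All flips: (1,3)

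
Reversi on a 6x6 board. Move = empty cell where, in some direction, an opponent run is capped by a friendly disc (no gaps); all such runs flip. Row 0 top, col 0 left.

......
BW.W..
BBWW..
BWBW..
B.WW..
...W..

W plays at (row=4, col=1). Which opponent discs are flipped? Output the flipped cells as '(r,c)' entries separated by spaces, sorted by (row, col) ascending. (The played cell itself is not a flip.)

Answer: (3,2)

Derivation:
Dir NW: opp run (3,0), next=edge -> no flip
Dir N: first cell 'W' (not opp) -> no flip
Dir NE: opp run (3,2) capped by W -> flip
Dir W: opp run (4,0), next=edge -> no flip
Dir E: first cell 'W' (not opp) -> no flip
Dir SW: first cell '.' (not opp) -> no flip
Dir S: first cell '.' (not opp) -> no flip
Dir SE: first cell '.' (not opp) -> no flip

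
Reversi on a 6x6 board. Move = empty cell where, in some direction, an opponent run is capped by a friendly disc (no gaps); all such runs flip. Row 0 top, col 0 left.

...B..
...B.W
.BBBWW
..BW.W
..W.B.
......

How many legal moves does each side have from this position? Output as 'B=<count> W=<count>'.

-- B to move --
(0,4): no bracket -> illegal
(0,5): no bracket -> illegal
(1,4): no bracket -> illegal
(3,1): no bracket -> illegal
(3,4): flips 1 -> legal
(4,1): no bracket -> illegal
(4,3): flips 1 -> legal
(4,5): no bracket -> illegal
(5,1): no bracket -> illegal
(5,2): flips 1 -> legal
(5,3): no bracket -> illegal
B mobility = 3
-- W to move --
(0,2): flips 1 -> legal
(0,4): no bracket -> illegal
(1,0): no bracket -> illegal
(1,1): flips 1 -> legal
(1,2): flips 2 -> legal
(1,4): no bracket -> illegal
(2,0): flips 3 -> legal
(3,0): no bracket -> illegal
(3,1): flips 1 -> legal
(3,4): no bracket -> illegal
(4,1): no bracket -> illegal
(4,3): no bracket -> illegal
(4,5): no bracket -> illegal
(5,3): flips 1 -> legal
(5,4): no bracket -> illegal
(5,5): flips 1 -> legal
W mobility = 7

Answer: B=3 W=7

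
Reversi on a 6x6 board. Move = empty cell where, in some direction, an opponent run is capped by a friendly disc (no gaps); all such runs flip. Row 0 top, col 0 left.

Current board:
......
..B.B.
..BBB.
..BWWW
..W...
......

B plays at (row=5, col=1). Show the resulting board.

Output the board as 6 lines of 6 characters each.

Place B at (5,1); scan 8 dirs for brackets.
Dir NW: first cell '.' (not opp) -> no flip
Dir N: first cell '.' (not opp) -> no flip
Dir NE: opp run (4,2) (3,3) capped by B -> flip
Dir W: first cell '.' (not opp) -> no flip
Dir E: first cell '.' (not opp) -> no flip
Dir SW: edge -> no flip
Dir S: edge -> no flip
Dir SE: edge -> no flip
All flips: (3,3) (4,2)

Answer: ......
..B.B.
..BBB.
..BBWW
..B...
.B....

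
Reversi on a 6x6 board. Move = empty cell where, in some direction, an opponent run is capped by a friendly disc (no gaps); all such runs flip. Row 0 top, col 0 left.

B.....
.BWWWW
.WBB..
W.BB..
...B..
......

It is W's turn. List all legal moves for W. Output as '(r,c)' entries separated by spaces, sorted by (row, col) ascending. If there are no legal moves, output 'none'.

Answer: (0,1) (1,0) (2,4) (3,1) (3,4) (4,1) (4,2) (5,3) (5,4)

Derivation:
(0,1): flips 1 -> legal
(0,2): no bracket -> illegal
(1,0): flips 1 -> legal
(2,0): no bracket -> illegal
(2,4): flips 2 -> legal
(3,1): flips 1 -> legal
(3,4): flips 1 -> legal
(4,1): flips 2 -> legal
(4,2): flips 2 -> legal
(4,4): no bracket -> illegal
(5,2): no bracket -> illegal
(5,3): flips 3 -> legal
(5,4): flips 2 -> legal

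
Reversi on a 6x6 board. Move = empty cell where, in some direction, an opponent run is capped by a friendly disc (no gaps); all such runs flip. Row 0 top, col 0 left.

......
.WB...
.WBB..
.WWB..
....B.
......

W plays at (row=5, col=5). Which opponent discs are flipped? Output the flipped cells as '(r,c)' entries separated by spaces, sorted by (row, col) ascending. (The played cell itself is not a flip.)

Answer: (2,2) (3,3) (4,4)

Derivation:
Dir NW: opp run (4,4) (3,3) (2,2) capped by W -> flip
Dir N: first cell '.' (not opp) -> no flip
Dir NE: edge -> no flip
Dir W: first cell '.' (not opp) -> no flip
Dir E: edge -> no flip
Dir SW: edge -> no flip
Dir S: edge -> no flip
Dir SE: edge -> no flip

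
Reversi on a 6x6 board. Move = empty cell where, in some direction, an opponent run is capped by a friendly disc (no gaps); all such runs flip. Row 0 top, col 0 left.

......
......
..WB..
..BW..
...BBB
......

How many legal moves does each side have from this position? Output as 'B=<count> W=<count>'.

Answer: B=4 W=6

Derivation:
-- B to move --
(1,1): flips 2 -> legal
(1,2): flips 1 -> legal
(1,3): no bracket -> illegal
(2,1): flips 1 -> legal
(2,4): no bracket -> illegal
(3,1): no bracket -> illegal
(3,4): flips 1 -> legal
(4,2): no bracket -> illegal
B mobility = 4
-- W to move --
(1,2): no bracket -> illegal
(1,3): flips 1 -> legal
(1,4): no bracket -> illegal
(2,1): no bracket -> illegal
(2,4): flips 1 -> legal
(3,1): flips 1 -> legal
(3,4): no bracket -> illegal
(3,5): no bracket -> illegal
(4,1): no bracket -> illegal
(4,2): flips 1 -> legal
(5,2): no bracket -> illegal
(5,3): flips 1 -> legal
(5,4): no bracket -> illegal
(5,5): flips 1 -> legal
W mobility = 6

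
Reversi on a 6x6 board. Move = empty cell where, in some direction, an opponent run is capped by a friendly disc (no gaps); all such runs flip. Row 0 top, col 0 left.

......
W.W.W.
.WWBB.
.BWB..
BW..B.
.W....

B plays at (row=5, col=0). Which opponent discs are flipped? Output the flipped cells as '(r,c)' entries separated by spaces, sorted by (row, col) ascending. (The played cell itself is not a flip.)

Dir NW: edge -> no flip
Dir N: first cell 'B' (not opp) -> no flip
Dir NE: opp run (4,1) (3,2) capped by B -> flip
Dir W: edge -> no flip
Dir E: opp run (5,1), next='.' -> no flip
Dir SW: edge -> no flip
Dir S: edge -> no flip
Dir SE: edge -> no flip

Answer: (3,2) (4,1)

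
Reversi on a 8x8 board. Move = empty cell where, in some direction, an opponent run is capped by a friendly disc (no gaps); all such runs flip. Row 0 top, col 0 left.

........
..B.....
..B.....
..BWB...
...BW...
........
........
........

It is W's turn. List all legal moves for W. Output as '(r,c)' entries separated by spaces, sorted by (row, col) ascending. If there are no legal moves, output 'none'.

Answer: (1,1) (2,4) (3,1) (3,5) (4,2) (5,3)

Derivation:
(0,1): no bracket -> illegal
(0,2): no bracket -> illegal
(0,3): no bracket -> illegal
(1,1): flips 1 -> legal
(1,3): no bracket -> illegal
(2,1): no bracket -> illegal
(2,3): no bracket -> illegal
(2,4): flips 1 -> legal
(2,5): no bracket -> illegal
(3,1): flips 1 -> legal
(3,5): flips 1 -> legal
(4,1): no bracket -> illegal
(4,2): flips 1 -> legal
(4,5): no bracket -> illegal
(5,2): no bracket -> illegal
(5,3): flips 1 -> legal
(5,4): no bracket -> illegal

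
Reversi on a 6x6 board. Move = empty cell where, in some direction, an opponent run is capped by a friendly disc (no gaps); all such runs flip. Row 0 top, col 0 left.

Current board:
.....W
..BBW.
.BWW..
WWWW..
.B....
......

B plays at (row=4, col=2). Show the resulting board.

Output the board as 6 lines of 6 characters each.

Answer: .....W
..BBW.
.BBW..
WWBW..
.BB...
......

Derivation:
Place B at (4,2); scan 8 dirs for brackets.
Dir NW: opp run (3,1), next='.' -> no flip
Dir N: opp run (3,2) (2,2) capped by B -> flip
Dir NE: opp run (3,3), next='.' -> no flip
Dir W: first cell 'B' (not opp) -> no flip
Dir E: first cell '.' (not opp) -> no flip
Dir SW: first cell '.' (not opp) -> no flip
Dir S: first cell '.' (not opp) -> no flip
Dir SE: first cell '.' (not opp) -> no flip
All flips: (2,2) (3,2)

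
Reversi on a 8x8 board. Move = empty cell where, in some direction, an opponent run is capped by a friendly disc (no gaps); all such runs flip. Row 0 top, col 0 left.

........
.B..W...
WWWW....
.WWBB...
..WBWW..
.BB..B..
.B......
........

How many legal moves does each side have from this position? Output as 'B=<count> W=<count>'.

-- B to move --
(0,3): no bracket -> illegal
(0,4): no bracket -> illegal
(0,5): no bracket -> illegal
(1,0): flips 2 -> legal
(1,2): flips 4 -> legal
(1,3): flips 1 -> legal
(1,5): no bracket -> illegal
(2,4): no bracket -> illegal
(2,5): no bracket -> illegal
(3,0): flips 2 -> legal
(3,5): flips 1 -> legal
(3,6): no bracket -> illegal
(4,0): no bracket -> illegal
(4,1): flips 3 -> legal
(4,6): flips 2 -> legal
(5,3): no bracket -> illegal
(5,4): flips 1 -> legal
(5,6): flips 1 -> legal
B mobility = 9
-- W to move --
(0,0): flips 1 -> legal
(0,1): flips 1 -> legal
(0,2): flips 1 -> legal
(1,0): no bracket -> illegal
(1,2): no bracket -> illegal
(2,4): flips 2 -> legal
(2,5): no bracket -> illegal
(3,5): flips 2 -> legal
(4,0): no bracket -> illegal
(4,1): no bracket -> illegal
(4,6): no bracket -> illegal
(5,0): no bracket -> illegal
(5,3): flips 2 -> legal
(5,4): flips 1 -> legal
(5,6): no bracket -> illegal
(6,0): flips 1 -> legal
(6,2): flips 1 -> legal
(6,3): no bracket -> illegal
(6,4): no bracket -> illegal
(6,5): flips 1 -> legal
(6,6): flips 1 -> legal
(7,0): no bracket -> illegal
(7,1): no bracket -> illegal
(7,2): no bracket -> illegal
W mobility = 11

Answer: B=9 W=11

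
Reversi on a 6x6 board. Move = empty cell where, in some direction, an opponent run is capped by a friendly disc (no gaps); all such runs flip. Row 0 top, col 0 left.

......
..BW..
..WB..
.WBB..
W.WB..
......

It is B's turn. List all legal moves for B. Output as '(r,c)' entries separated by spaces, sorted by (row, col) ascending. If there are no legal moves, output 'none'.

(0,2): no bracket -> illegal
(0,3): flips 1 -> legal
(0,4): no bracket -> illegal
(1,1): flips 1 -> legal
(1,4): flips 1 -> legal
(2,0): no bracket -> illegal
(2,1): flips 1 -> legal
(2,4): no bracket -> illegal
(3,0): flips 1 -> legal
(4,1): flips 1 -> legal
(5,0): no bracket -> illegal
(5,1): flips 1 -> legal
(5,2): flips 1 -> legal
(5,3): no bracket -> illegal

Answer: (0,3) (1,1) (1,4) (2,1) (3,0) (4,1) (5,1) (5,2)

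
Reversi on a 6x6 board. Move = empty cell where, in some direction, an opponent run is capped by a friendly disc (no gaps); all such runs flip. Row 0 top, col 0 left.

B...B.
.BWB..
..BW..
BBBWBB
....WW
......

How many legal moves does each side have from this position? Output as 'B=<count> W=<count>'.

Answer: B=8 W=8

Derivation:
-- B to move --
(0,1): flips 2 -> legal
(0,2): flips 1 -> legal
(0,3): no bracket -> illegal
(1,4): flips 1 -> legal
(2,1): no bracket -> illegal
(2,4): flips 1 -> legal
(4,2): no bracket -> illegal
(4,3): flips 2 -> legal
(5,3): flips 1 -> legal
(5,4): flips 1 -> legal
(5,5): flips 3 -> legal
B mobility = 8
-- W to move --
(0,1): no bracket -> illegal
(0,2): no bracket -> illegal
(0,3): flips 1 -> legal
(0,5): no bracket -> illegal
(1,0): flips 1 -> legal
(1,4): flips 1 -> legal
(1,5): no bracket -> illegal
(2,0): no bracket -> illegal
(2,1): flips 1 -> legal
(2,4): flips 1 -> legal
(2,5): flips 1 -> legal
(4,0): no bracket -> illegal
(4,1): flips 1 -> legal
(4,2): flips 2 -> legal
(4,3): no bracket -> illegal
W mobility = 8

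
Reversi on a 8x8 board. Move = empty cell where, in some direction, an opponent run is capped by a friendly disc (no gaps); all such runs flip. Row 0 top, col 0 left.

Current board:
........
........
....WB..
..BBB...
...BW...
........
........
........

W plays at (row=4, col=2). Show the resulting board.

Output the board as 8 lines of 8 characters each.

Place W at (4,2); scan 8 dirs for brackets.
Dir NW: first cell '.' (not opp) -> no flip
Dir N: opp run (3,2), next='.' -> no flip
Dir NE: opp run (3,3) capped by W -> flip
Dir W: first cell '.' (not opp) -> no flip
Dir E: opp run (4,3) capped by W -> flip
Dir SW: first cell '.' (not opp) -> no flip
Dir S: first cell '.' (not opp) -> no flip
Dir SE: first cell '.' (not opp) -> no flip
All flips: (3,3) (4,3)

Answer: ........
........
....WB..
..BWB...
..WWW...
........
........
........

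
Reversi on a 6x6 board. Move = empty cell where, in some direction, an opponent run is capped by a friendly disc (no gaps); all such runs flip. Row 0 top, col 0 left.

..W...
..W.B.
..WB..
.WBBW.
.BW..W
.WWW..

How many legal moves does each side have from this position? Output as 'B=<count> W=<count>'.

-- B to move --
(0,1): flips 1 -> legal
(0,3): no bracket -> illegal
(1,1): flips 1 -> legal
(1,3): no bracket -> illegal
(2,0): no bracket -> illegal
(2,1): flips 2 -> legal
(2,4): no bracket -> illegal
(2,5): no bracket -> illegal
(3,0): flips 1 -> legal
(3,5): flips 1 -> legal
(4,0): no bracket -> illegal
(4,3): flips 1 -> legal
(4,4): no bracket -> illegal
(5,0): no bracket -> illegal
(5,4): no bracket -> illegal
(5,5): no bracket -> illegal
B mobility = 6
-- W to move --
(0,3): no bracket -> illegal
(0,4): no bracket -> illegal
(0,5): no bracket -> illegal
(1,3): no bracket -> illegal
(1,5): no bracket -> illegal
(2,1): no bracket -> illegal
(2,4): flips 2 -> legal
(2,5): no bracket -> illegal
(3,0): flips 1 -> legal
(4,0): flips 1 -> legal
(4,3): no bracket -> illegal
(4,4): flips 1 -> legal
(5,0): no bracket -> illegal
W mobility = 4

Answer: B=6 W=4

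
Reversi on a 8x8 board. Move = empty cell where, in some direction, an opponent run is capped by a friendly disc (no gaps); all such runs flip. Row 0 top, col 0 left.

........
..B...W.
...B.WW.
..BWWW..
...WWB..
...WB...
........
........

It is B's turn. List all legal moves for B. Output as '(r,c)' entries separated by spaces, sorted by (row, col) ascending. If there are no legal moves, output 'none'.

Answer: (1,5) (2,4) (3,6) (4,2) (5,2) (6,3)

Derivation:
(0,5): no bracket -> illegal
(0,6): no bracket -> illegal
(0,7): no bracket -> illegal
(1,4): no bracket -> illegal
(1,5): flips 2 -> legal
(1,7): no bracket -> illegal
(2,2): no bracket -> illegal
(2,4): flips 2 -> legal
(2,7): no bracket -> illegal
(3,6): flips 3 -> legal
(3,7): no bracket -> illegal
(4,2): flips 2 -> legal
(4,6): no bracket -> illegal
(5,2): flips 1 -> legal
(5,5): no bracket -> illegal
(6,2): no bracket -> illegal
(6,3): flips 3 -> legal
(6,4): no bracket -> illegal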